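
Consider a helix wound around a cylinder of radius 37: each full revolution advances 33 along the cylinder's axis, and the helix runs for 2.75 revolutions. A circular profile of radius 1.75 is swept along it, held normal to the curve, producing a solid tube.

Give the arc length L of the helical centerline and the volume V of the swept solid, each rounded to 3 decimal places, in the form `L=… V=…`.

L=645.723 V=6212.583

2πR = 2π·37 = 232.477856
per-turn = √(232.477856² + 33²) = √(54045.9537 + 1089) = √55134.9537 = 234.808334
L = 2.75 × 234.808334 = 645.722918
V = π·1.75² × L = 9.621128 × 645.722918 = 6212.582529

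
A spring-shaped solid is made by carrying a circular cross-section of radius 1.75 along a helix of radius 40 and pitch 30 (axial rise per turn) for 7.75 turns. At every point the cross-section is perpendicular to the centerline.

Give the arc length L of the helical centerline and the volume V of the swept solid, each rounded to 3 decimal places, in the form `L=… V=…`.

L=1961.615 V=18872.945

2πR = 2π·40 = 251.327412
per-turn = √(251.327412² + 30²) = √(63165.4682 + 900) = √64065.4682 = 253.111573
L = 7.75 × 253.111573 = 1961.614687
V = π·1.75² × L = 9.621128 × 1961.614687 = 18872.945016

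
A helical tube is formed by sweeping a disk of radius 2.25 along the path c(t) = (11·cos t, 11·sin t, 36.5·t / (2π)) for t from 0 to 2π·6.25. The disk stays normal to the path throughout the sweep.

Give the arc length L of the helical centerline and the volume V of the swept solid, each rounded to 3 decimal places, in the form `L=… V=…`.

2πR = 2π·11 = 69.115038
per-turn = √(69.115038² + 36.5²) = √(4776.8885 + 1332.25) = √6109.1385 = 78.160978
L = 6.25 × 78.160978 = 488.506114
V = π·2.25² × L = 15.904313 × 488.506114 = 7769.354053

L=488.506 V=7769.354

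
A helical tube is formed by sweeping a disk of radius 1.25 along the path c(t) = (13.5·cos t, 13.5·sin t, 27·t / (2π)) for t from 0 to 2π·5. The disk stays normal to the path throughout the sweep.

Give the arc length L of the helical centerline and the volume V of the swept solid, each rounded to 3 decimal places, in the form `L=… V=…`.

L=445.083 V=2184.794

2πR = 2π·13.5 = 84.823002
per-turn = √(84.823002² + 27²) = √(7194.9416 + 729) = √7923.9416 = 89.016524
L = 5 × 89.016524 = 445.082622
V = π·1.25² × L = 4.908739 × 445.082622 = 2184.794211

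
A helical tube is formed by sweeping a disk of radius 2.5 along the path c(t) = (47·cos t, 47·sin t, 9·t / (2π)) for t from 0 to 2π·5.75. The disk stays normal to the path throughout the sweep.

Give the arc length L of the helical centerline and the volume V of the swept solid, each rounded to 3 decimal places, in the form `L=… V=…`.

L=1698.819 V=33356.237

2πR = 2π·47 = 295.309709
per-turn = √(295.309709² + 9²) = √(87207.8245 + 81) = √87288.8245 = 295.446822
L = 5.75 × 295.446822 = 1698.819225
V = π·2.5² × L = 19.634954 × 1698.819225 = 33356.237484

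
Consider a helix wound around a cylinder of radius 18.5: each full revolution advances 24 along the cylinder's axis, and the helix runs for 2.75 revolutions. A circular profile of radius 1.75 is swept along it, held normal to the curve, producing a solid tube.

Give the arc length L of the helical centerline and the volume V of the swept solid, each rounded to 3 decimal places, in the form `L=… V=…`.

L=326.399 V=3140.331

2πR = 2π·18.5 = 116.238928
per-turn = √(116.238928² + 24²) = √(13511.4884 + 576) = √14087.4884 = 118.690726
L = 2.75 × 118.690726 = 326.399496
V = π·1.75² × L = 9.621128 × 326.399496 = 3140.331171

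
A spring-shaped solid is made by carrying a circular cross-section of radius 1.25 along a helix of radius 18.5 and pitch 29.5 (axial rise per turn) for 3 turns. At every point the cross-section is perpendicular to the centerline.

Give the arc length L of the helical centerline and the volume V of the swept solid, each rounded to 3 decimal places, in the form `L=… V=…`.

2πR = 2π·18.5 = 116.238928
per-turn = √(116.238928² + 29.5²) = √(13511.4884 + 870.25) = √14381.7384 = 119.923886
L = 3 × 119.923886 = 359.771658
V = π·1.25² × L = 4.908739 × 359.771658 = 1766.024996

L=359.772 V=1766.025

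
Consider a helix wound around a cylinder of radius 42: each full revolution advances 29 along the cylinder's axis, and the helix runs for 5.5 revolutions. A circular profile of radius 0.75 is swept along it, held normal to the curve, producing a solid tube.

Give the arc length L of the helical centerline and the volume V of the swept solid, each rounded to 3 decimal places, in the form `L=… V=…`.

L=1460.153 V=2580.304

2πR = 2π·42 = 263.893783
per-turn = √(263.893783² + 29²) = √(69639.9287 + 841) = √70480.9287 = 265.482445
L = 5.5 × 265.482445 = 1460.153448
V = π·0.75² × L = 1.767146 × 1460.153448 = 2580.304132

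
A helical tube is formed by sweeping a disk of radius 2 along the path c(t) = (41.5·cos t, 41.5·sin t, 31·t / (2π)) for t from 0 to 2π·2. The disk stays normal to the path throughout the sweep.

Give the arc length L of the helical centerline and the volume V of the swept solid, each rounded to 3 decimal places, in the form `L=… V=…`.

L=525.177 V=6599.568

2πR = 2π·41.5 = 260.752190
per-turn = √(260.752190² + 31²) = √(67991.7047 + 961) = √68952.7047 = 262.588470
L = 2 × 262.588470 = 525.176941
V = π·2² × L = 12.566371 × 525.176941 = 6599.568073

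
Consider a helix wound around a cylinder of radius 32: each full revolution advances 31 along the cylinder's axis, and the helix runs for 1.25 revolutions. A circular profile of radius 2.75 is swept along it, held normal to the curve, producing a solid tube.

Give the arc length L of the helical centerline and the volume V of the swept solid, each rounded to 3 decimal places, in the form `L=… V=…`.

2πR = 2π·32 = 201.061930
per-turn = √(201.061930² + 31²) = √(40425.8996 + 961) = √41386.8996 = 203.437705
L = 1.25 × 203.437705 = 254.297131
V = π·2.75² × L = 23.758294 × 254.297131 = 6041.666106

L=254.297 V=6041.666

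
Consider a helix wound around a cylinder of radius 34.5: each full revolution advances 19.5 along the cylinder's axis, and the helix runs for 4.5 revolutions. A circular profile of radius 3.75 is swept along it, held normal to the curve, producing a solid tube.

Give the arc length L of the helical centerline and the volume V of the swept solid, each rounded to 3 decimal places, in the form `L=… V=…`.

2πR = 2π·34.5 = 216.769893
per-turn = √(216.769893² + 19.5²) = √(46989.1866 + 380.25) = √47369.4366 = 217.645208
L = 4.5 × 217.645208 = 979.403436
V = π·3.75² × L = 44.178647 × 979.403436 = 43268.718362

L=979.403 V=43268.718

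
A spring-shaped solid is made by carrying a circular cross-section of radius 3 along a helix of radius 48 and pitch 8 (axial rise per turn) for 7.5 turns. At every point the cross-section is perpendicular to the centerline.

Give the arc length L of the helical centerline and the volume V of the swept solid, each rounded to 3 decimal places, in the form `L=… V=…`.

L=2262.742 V=63977.533

2πR = 2π·48 = 301.592895
per-turn = √(301.592895² + 8²) = √(90958.2742 + 64) = √91022.2742 = 301.698979
L = 7.5 × 301.698979 = 2262.742345
V = π·3² × L = 28.274334 × 2262.742345 = 63977.532563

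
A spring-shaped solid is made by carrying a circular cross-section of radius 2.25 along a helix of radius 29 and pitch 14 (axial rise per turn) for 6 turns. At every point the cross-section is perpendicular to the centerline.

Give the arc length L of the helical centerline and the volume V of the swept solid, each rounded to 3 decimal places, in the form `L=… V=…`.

L=1096.496 V=17439.023

2πR = 2π·29 = 182.212374
per-turn = √(182.212374² + 14²) = √(33201.3492 + 196) = √33397.3492 = 182.749416
L = 6 × 182.749416 = 1096.496499
V = π·2.25² × L = 15.904313 × 1096.496499 = 17439.023307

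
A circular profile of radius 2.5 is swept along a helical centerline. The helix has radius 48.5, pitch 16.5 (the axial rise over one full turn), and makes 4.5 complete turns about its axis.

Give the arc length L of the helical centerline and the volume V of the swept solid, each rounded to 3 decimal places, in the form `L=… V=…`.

2πR = 2π·48.5 = 304.734487
per-turn = √(304.734487² + 16.5²) = √(92863.1078 + 272.25) = √93135.3578 = 305.180861
L = 4.5 × 305.180861 = 1373.313874
V = π·2.5² × L = 19.634954 × 1373.313874 = 26964.954854

L=1373.314 V=26964.955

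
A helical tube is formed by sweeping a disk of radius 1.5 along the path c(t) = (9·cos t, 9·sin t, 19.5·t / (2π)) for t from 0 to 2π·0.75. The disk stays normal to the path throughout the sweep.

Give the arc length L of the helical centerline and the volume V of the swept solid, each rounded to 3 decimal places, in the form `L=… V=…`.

2πR = 2π·9 = 56.548668
per-turn = √(56.548668² + 19.5²) = √(3197.7518 + 380.25) = √3578.0018 = 59.816401
L = 0.75 × 59.816401 = 44.862301
V = π·1.5² × L = 7.068583 × 44.862301 = 317.112917

L=44.862 V=317.113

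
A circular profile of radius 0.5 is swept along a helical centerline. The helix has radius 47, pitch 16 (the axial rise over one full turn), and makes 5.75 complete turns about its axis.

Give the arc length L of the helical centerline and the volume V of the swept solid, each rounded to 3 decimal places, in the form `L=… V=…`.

L=1700.521 V=1335.586

2πR = 2π·47 = 295.309709
per-turn = √(295.309709² + 16²) = √(87207.8245 + 256) = √87463.8245 = 295.742835
L = 5.75 × 295.742835 = 1700.521302
V = π·0.5² × L = 0.785398 × 1700.521302 = 1335.586307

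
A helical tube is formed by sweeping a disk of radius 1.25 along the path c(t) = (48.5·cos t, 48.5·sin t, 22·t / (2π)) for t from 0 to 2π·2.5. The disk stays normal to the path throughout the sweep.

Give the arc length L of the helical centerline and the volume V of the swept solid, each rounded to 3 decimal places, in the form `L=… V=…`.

L=763.819 V=3749.388

2πR = 2π·48.5 = 304.734487
per-turn = √(304.734487² + 22²) = √(92863.1078 + 484) = √93347.1078 = 305.527589
L = 2.5 × 305.527589 = 763.818973
V = π·1.25² × L = 4.908739 × 763.818973 = 3749.387617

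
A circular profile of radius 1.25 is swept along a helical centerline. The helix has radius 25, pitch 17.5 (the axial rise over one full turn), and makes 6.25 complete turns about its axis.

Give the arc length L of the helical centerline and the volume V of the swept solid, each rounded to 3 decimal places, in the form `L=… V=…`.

L=987.822 V=4848.958

2πR = 2π·25 = 157.079633
per-turn = √(157.079633² + 17.5²) = √(24674.0110 + 306.25) = √24980.2610 = 158.051450
L = 6.25 × 158.051450 = 987.821566
V = π·1.25² × L = 4.908739 × 987.821566 = 4848.957771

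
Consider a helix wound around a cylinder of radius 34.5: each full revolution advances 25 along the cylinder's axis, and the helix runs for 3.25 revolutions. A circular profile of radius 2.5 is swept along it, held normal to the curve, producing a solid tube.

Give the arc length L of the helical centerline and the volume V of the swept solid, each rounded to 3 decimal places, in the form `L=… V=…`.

2πR = 2π·34.5 = 216.769893
per-turn = √(216.769893² + 25²) = √(46989.1866 + 625) = √47614.1866 = 218.206752
L = 3.25 × 218.206752 = 709.171944
V = π·2.5² × L = 19.634954 × 709.171944 = 13924.558549

L=709.172 V=13924.559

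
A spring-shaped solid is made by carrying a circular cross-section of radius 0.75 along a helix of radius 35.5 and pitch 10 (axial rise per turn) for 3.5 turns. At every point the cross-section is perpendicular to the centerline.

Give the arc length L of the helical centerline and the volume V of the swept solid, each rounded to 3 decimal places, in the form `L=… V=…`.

L=781.470 V=1380.971

2πR = 2π·35.5 = 223.053078
per-turn = √(223.053078² + 10²) = √(49752.6758 + 100) = √49852.6758 = 223.277128
L = 3.5 × 223.277128 = 781.469947
V = π·0.75² × L = 1.767146 × 781.469947 = 1380.971388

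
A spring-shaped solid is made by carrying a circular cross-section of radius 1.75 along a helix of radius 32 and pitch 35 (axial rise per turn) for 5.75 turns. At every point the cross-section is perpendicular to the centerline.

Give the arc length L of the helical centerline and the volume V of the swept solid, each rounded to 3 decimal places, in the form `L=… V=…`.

L=1173.492 V=11290.314

2πR = 2π·32 = 201.061930
per-turn = √(201.061930² + 35²) = √(40425.8996 + 1225) = √41650.8996 = 204.085520
L = 5.75 × 204.085520 = 1173.491742
V = π·1.75² × L = 9.621128 × 1173.491742 = 11290.313673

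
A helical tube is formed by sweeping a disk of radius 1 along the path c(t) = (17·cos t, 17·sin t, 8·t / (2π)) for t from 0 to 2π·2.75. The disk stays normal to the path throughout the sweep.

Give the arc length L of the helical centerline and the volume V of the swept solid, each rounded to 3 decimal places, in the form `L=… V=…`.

2πR = 2π·17 = 106.814150
per-turn = √(106.814150² + 8²) = √(11409.2627 + 64) = √11473.2627 = 107.113317
L = 2.75 × 107.113317 = 294.561622
V = π·1² × L = 3.141593 × 294.561622 = 925.392627

L=294.562 V=925.393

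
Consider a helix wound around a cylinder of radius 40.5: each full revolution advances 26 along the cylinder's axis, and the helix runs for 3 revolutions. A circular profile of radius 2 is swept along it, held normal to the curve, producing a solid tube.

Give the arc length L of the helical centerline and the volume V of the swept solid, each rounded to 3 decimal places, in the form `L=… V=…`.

2πR = 2π·40.5 = 254.469005
per-turn = √(254.469005² + 26²) = √(64754.4745 + 676) = √65430.4745 = 255.793812
L = 3 × 255.793812 = 767.381437
V = π·2² × L = 12.566371 × 767.381437 = 9643.199543

L=767.381 V=9643.200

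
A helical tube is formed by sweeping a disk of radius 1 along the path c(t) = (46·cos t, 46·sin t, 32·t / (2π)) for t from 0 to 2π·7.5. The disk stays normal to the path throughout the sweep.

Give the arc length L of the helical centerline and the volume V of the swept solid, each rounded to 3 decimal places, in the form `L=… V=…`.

L=2180.944 V=6851.639

2πR = 2π·46 = 289.026524
per-turn = √(289.026524² + 32²) = √(83536.3317 + 1024) = √84560.3317 = 290.792592
L = 7.5 × 290.792592 = 2180.944441
V = π·1² × L = 3.141593 × 2180.944441 = 6851.639034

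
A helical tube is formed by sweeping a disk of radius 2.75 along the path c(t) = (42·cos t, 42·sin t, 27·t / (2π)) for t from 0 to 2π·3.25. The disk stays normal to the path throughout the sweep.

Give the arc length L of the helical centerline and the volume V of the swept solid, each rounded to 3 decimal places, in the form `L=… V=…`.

L=862.132 V=20482.789

2πR = 2π·42 = 263.893783
per-turn = √(263.893783² + 27²) = √(69639.9287 + 729) = √70368.9287 = 265.271424
L = 3.25 × 265.271424 = 862.132130
V = π·2.75² × L = 23.758294 × 862.132130 = 20482.788984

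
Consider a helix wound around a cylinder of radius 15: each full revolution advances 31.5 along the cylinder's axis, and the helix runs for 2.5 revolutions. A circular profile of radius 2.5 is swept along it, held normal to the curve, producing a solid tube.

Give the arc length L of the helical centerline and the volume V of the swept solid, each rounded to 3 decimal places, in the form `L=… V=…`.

L=248.431 V=4877.936

2πR = 2π·15 = 94.247780
per-turn = √(94.247780² + 31.5²) = √(8882.6440 + 992.25) = √9874.8940 = 99.372501
L = 2.5 × 99.372501 = 248.431253
V = π·2.5² × L = 19.634954 × 248.431253 = 4877.936238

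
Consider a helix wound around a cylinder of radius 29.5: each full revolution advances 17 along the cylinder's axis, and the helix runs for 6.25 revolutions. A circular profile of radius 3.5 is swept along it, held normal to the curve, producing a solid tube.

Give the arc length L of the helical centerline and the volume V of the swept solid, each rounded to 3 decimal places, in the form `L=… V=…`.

L=1163.325 V=44769.974

2πR = 2π·29.5 = 185.353967
per-turn = √(185.353967² + 17²) = √(34356.0929 + 289) = √34645.0929 = 186.131923
L = 6.25 × 186.131923 = 1163.324521
V = π·3.5² × L = 38.484510 × 1163.324521 = 44769.974186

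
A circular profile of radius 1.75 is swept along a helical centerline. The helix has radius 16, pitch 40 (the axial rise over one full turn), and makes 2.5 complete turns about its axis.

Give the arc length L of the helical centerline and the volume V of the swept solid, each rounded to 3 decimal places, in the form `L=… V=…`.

2πR = 2π·16 = 100.530965
per-turn = √(100.530965² + 40²) = √(10106.4749 + 1600) = √11706.4749 = 108.196464
L = 2.5 × 108.196464 = 270.491161
V = π·1.75² × L = 9.621128 × 270.491161 = 2602.429948

L=270.491 V=2602.430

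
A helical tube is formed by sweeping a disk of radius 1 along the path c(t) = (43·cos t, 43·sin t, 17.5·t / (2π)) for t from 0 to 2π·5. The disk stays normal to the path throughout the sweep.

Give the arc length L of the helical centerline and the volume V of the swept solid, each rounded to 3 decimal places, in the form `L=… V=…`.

2πR = 2π·43 = 270.176968
per-turn = √(270.176968² + 17.5²) = √(72995.5942 + 306.25) = √73301.8442 = 270.743133
L = 5 × 270.743133 = 1353.715666
V = π·1² × L = 3.141593 × 1353.715666 = 4252.823191

L=1353.716 V=4252.823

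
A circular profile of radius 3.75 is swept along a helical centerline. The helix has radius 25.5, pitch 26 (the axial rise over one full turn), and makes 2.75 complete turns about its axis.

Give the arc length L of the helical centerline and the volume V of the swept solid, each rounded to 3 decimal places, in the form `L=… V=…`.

L=446.372 V=19720.112

2πR = 2π·25.5 = 160.221225
per-turn = √(160.221225² + 26²) = √(25670.8410 + 676) = √26346.8410 = 162.317100
L = 2.75 × 162.317100 = 446.372026
V = π·3.75² × L = 44.178647 × 446.372026 = 19720.112021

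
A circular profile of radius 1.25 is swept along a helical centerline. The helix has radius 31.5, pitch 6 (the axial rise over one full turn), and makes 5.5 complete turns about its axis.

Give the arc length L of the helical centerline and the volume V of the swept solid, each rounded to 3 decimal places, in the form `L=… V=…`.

2πR = 2π·31.5 = 197.920337
per-turn = √(197.920337² + 6²) = √(39172.4599 + 36) = √39208.4599 = 198.011262
L = 5.5 × 198.011262 = 1089.061941
V = π·1.25² × L = 4.908739 × 1089.061941 = 5345.920301

L=1089.062 V=5345.920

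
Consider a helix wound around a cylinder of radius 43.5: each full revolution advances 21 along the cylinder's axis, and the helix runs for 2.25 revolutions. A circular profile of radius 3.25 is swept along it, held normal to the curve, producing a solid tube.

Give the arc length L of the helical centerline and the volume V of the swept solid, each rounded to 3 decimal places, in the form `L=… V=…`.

2πR = 2π·43.5 = 273.318561
per-turn = √(273.318561² + 21²) = √(74703.0357 + 441) = √75144.0357 = 274.124125
L = 2.25 × 274.124125 = 616.779280
V = π·3.25² × L = 33.183072 × 616.779280 = 20466.631520

L=616.779 V=20466.632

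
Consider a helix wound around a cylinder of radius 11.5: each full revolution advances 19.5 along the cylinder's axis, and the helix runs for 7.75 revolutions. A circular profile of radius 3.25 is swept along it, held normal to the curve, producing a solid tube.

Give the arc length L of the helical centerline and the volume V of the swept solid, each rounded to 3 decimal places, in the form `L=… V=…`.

2πR = 2π·11.5 = 72.256631
per-turn = √(72.256631² + 19.5²) = √(5221.0207 + 380.25) = √5601.2707 = 74.841638
L = 7.75 × 74.841638 = 580.022692
V = π·3.25² × L = 33.183072 × 580.022692 = 19246.934981

L=580.023 V=19246.935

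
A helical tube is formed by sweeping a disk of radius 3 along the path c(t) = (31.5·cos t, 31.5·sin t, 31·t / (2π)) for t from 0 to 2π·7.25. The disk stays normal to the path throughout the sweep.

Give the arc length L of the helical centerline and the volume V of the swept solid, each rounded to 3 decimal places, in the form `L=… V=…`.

2πR = 2π·31.5 = 197.920337
per-turn = √(197.920337² + 31²) = √(39172.4599 + 961) = √40133.4599 = 200.333372
L = 7.25 × 200.333372 = 1452.416946
V = π·3² × L = 28.274334 × 1452.416946 = 41066.121661

L=1452.417 V=41066.122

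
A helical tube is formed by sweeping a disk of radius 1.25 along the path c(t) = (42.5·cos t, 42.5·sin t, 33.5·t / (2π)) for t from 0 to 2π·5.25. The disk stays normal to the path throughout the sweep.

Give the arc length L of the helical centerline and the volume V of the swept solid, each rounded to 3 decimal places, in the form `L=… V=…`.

L=1412.925 V=6935.677

2πR = 2π·42.5 = 267.035376
per-turn = √(267.035376² + 33.5²) = √(71307.8918 + 1122.25) = √72430.1418 = 269.128486
L = 5.25 × 269.128486 = 1412.924550
V = π·1.25² × L = 4.908739 × 1412.924550 = 6935.677165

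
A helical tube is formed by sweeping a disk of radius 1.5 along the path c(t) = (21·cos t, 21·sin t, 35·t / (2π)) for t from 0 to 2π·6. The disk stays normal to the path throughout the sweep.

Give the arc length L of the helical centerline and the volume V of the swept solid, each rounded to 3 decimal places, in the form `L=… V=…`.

2πR = 2π·21 = 131.946891
per-turn = √(131.946891² + 35²) = √(17409.9822 + 1225) = √18634.9822 = 136.510008
L = 6 × 136.510008 = 819.060045
V = π·1.5² × L = 7.068583 × 819.060045 = 5789.594298

L=819.060 V=5789.594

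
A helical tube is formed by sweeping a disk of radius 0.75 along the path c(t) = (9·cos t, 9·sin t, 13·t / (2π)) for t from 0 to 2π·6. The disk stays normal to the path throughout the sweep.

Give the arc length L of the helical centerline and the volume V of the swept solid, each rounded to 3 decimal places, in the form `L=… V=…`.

2πR = 2π·9 = 56.548668
per-turn = √(56.548668² + 13²) = √(3197.7518 + 169) = √3366.7518 = 58.023718
L = 6 × 58.023718 = 348.142307
V = π·0.75² × L = 1.767146 × 348.142307 = 615.218239

L=348.142 V=615.218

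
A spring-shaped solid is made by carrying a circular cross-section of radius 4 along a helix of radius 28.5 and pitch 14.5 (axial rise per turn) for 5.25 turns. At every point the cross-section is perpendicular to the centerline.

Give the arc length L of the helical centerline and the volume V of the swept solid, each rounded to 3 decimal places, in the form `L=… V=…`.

L=943.199 V=47410.334

2πR = 2π·28.5 = 179.070781
per-turn = √(179.070781² + 14.5²) = √(32066.3447 + 210.25) = √32276.5947 = 179.656880
L = 5.25 × 179.656880 = 943.198622
V = π·4² × L = 50.265482 × 943.198622 = 47410.333811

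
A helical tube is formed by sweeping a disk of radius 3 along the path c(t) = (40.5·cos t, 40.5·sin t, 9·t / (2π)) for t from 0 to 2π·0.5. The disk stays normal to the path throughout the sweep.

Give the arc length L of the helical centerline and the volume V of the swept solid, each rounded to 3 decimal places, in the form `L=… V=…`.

L=127.314 V=3599.720

2πR = 2π·40.5 = 254.469005
per-turn = √(254.469005² + 9²) = √(64754.4745 + 81) = √64835.4745 = 254.628110
L = 0.5 × 254.628110 = 127.314055
V = π·3² × L = 28.274334 × 127.314055 = 3599.720101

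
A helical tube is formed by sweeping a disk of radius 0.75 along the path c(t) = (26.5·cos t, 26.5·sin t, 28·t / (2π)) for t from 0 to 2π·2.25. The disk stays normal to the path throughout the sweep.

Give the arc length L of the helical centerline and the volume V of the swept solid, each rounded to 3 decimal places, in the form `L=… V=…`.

L=379.895 V=671.330

2πR = 2π·26.5 = 166.504411
per-turn = √(166.504411² + 28²) = √(27723.7188 + 784) = √28507.7188 = 168.842290
L = 2.25 × 168.842290 = 379.895152
V = π·0.75² × L = 1.767146 × 379.895152 = 671.330147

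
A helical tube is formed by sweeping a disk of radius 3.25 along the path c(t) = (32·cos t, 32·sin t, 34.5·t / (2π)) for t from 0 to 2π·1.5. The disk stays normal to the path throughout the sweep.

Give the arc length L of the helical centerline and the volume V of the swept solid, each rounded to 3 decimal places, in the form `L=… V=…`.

2πR = 2π·32 = 201.061930
per-turn = √(201.061930² + 34.5²) = √(40425.8996 + 1190.25) = √41616.1496 = 204.000367
L = 1.5 × 204.000367 = 306.000550
V = π·3.25² × L = 33.183072 × 306.000550 = 10154.038409

L=306.001 V=10154.038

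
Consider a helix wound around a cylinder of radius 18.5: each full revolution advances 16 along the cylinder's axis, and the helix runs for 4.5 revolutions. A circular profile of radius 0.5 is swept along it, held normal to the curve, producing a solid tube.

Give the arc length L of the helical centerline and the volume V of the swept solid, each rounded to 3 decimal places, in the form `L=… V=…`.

2πR = 2π·18.5 = 116.238928
per-turn = √(116.238928² + 16²) = √(13511.4884 + 256) = √13767.4884 = 117.334941
L = 4.5 × 117.334941 = 528.007235
V = π·0.5² × L = 0.785398 × 528.007235 = 414.695913

L=528.007 V=414.696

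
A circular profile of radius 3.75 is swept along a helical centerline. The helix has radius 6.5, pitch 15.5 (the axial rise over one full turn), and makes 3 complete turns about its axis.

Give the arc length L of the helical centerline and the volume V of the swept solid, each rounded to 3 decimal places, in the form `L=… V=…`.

2πR = 2π·6.5 = 40.840704
per-turn = √(40.840704² + 15.5²) = √(1667.9631 + 240.25) = √1908.2131 = 43.683099
L = 3 × 43.683099 = 131.049297
V = π·3.75² × L = 44.178647 × 131.049297 = 5789.580600

L=131.049 V=5789.581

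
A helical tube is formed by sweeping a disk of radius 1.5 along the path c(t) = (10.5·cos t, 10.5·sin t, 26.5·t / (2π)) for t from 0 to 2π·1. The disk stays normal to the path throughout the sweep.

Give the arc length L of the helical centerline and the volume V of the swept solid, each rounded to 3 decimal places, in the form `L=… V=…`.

L=71.097 V=502.553

2πR = 2π·10.5 = 65.973446
per-turn = √(65.973446² + 26.5²) = √(4352.4955 + 702.25) = √5054.7455 = 71.096734
L = 1 × 71.096734 = 71.096734
V = π·1.5² × L = 7.068583 × 71.096734 = 502.553197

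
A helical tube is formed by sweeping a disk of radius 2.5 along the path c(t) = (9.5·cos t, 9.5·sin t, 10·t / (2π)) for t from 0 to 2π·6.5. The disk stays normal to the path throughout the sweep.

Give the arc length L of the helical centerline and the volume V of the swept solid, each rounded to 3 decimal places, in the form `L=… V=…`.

2πR = 2π·9.5 = 59.690260
per-turn = √(59.690260² + 10²) = √(3562.9272 + 100) = √3662.9272 = 60.522121
L = 6.5 × 60.522121 = 393.393790
V = π·2.5² × L = 19.634954 × 393.393790 = 7724.268997

L=393.394 V=7724.269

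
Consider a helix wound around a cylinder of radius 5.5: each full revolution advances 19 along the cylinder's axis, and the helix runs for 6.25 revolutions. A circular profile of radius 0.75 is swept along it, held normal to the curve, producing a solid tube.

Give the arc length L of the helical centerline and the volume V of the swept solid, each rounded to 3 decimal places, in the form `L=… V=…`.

2πR = 2π·5.5 = 34.557519
per-turn = √(34.557519² + 19²) = √(1194.2221 + 361) = √1555.2221 = 39.436305
L = 6.25 × 39.436305 = 246.476905
V = π·0.75² × L = 1.767146 × 246.476905 = 435.560644

L=246.477 V=435.561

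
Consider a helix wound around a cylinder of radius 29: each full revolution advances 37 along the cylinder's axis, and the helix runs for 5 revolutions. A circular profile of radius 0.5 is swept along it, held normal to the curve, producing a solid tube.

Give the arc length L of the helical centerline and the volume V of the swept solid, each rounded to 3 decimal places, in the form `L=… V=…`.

2πR = 2π·29 = 182.212374
per-turn = √(182.212374² + 37²) = √(33201.3492 + 1369) = √34570.3492 = 185.931033
L = 5 × 185.931033 = 929.655167
V = π·0.5² × L = 0.785398 × 929.655167 = 730.149461

L=929.655 V=730.149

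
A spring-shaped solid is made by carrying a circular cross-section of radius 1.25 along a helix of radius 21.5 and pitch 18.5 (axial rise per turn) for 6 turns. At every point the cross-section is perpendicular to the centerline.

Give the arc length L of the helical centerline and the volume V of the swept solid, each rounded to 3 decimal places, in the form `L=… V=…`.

L=818.096 V=4015.820

2πR = 2π·21.5 = 135.088484
per-turn = √(135.088484² + 18.5²) = √(18248.8985 + 342.25) = √18591.1485 = 136.349362
L = 6 × 136.349362 = 818.096172
V = π·1.25² × L = 4.908739 × 818.096172 = 4015.820196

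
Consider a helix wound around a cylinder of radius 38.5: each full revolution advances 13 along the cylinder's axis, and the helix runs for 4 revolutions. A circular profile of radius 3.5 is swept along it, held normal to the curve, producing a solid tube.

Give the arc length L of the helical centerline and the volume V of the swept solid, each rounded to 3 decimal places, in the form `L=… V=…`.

L=969.007 V=37291.751

2πR = 2π·38.5 = 241.902634
per-turn = √(241.902634² + 13²) = √(58516.8845 + 169) = √58685.8845 = 242.251697
L = 4 × 242.251697 = 969.006786
V = π·3.5² × L = 38.484510 × 969.006786 = 37291.751364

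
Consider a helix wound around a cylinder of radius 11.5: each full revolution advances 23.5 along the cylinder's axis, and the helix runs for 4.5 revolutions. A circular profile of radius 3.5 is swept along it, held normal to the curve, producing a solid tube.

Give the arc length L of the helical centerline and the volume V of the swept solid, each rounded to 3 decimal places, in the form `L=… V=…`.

2πR = 2π·11.5 = 72.256631
per-turn = √(72.256631² + 23.5²) = √(5221.0207 + 552.25) = √5773.2707 = 75.982042
L = 4.5 × 75.982042 = 341.919190
V = π·3.5² × L = 38.484510 × 341.919190 = 13158.592475

L=341.919 V=13158.592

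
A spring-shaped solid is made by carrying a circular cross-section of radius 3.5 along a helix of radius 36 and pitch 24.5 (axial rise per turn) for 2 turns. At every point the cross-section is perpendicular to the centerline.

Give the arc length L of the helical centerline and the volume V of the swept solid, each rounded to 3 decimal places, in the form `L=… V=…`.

L=455.035 V=17511.810

2πR = 2π·36 = 226.194671
per-turn = √(226.194671² + 24.5²) = √(51164.0292 + 600.25) = √51764.2792 = 227.517646
L = 2 × 227.517646 = 455.035292
V = π·3.5² × L = 38.484510 × 455.035292 = 17511.810244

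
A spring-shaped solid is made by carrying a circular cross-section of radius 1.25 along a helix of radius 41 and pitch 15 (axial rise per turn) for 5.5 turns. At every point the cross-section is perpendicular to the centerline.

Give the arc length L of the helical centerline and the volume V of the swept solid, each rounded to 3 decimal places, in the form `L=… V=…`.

2πR = 2π·41 = 257.610598
per-turn = √(257.610598² + 15²) = √(66363.2200 + 225) = √66588.2200 = 258.046934
L = 5.5 × 258.046934 = 1419.258135
V = π·1.25² × L = 4.908739 × 1419.258135 = 6966.767081

L=1419.258 V=6966.767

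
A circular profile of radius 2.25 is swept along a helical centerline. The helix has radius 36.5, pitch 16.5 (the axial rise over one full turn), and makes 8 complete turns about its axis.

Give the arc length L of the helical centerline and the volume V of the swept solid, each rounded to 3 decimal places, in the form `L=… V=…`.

L=1839.432 V=29254.909

2πR = 2π·36.5 = 229.336264
per-turn = √(229.336264² + 16.5²) = √(52595.1219 + 272.25) = √52867.3719 = 229.929058
L = 8 × 229.929058 = 1839.432466
V = π·2.25² × L = 15.904313 × 1839.432466 = 29254.909337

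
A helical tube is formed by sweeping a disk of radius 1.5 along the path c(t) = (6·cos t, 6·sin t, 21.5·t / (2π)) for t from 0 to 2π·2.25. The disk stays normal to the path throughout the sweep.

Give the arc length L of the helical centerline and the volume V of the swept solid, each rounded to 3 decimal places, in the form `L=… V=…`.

2πR = 2π·6 = 37.699112
per-turn = √(37.699112² + 21.5²) = √(1421.2230 + 462.25) = √1883.4730 = 43.398998
L = 2.25 × 43.398998 = 97.647746
V = π·1.5² × L = 7.068583 × 97.647746 = 690.231241

L=97.648 V=690.231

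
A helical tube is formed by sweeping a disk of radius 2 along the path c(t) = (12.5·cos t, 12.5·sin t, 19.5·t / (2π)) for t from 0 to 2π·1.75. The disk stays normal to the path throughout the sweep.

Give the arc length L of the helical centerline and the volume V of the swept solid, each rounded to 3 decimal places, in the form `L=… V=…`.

2πR = 2π·12.5 = 78.539816
per-turn = √(78.539816² + 19.5²) = √(6168.5028 + 380.25) = √6548.7528 = 80.924364
L = 1.75 × 80.924364 = 141.617638
V = π·2² × L = 12.566371 × 141.617638 = 1779.619720

L=141.618 V=1779.620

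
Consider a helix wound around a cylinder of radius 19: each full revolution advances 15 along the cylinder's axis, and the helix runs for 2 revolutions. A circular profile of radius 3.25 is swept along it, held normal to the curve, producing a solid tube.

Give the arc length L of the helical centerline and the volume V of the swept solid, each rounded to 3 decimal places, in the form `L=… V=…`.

2πR = 2π·19 = 119.380521
per-turn = √(119.380521² + 15²) = √(14251.7088 + 225) = √14476.7088 = 120.319195
L = 2 × 120.319195 = 240.638391
V = π·3.25² × L = 33.183072 × 240.638391 = 7985.121138

L=240.638 V=7985.121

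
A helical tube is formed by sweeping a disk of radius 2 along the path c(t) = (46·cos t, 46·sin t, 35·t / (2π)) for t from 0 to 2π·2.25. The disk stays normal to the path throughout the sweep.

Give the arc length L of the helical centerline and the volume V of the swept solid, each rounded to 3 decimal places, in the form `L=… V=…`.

L=655.060 V=8231.733

2πR = 2π·46 = 289.026524
per-turn = √(289.026524² + 35²) = √(83536.3317 + 1225) = √84761.3317 = 291.137994
L = 2.25 × 291.137994 = 655.060487
V = π·2² × L = 12.566371 × 655.060487 = 8231.732853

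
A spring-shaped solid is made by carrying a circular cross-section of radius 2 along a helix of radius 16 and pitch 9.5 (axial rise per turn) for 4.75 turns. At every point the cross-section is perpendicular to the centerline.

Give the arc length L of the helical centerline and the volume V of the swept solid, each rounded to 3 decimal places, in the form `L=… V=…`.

2πR = 2π·16 = 100.530965
per-turn = √(100.530965² + 9.5²) = √(10106.4749 + 90.25) = √10196.7249 = 100.978834
L = 4.75 × 100.978834 = 479.649461
V = π·2² × L = 12.566371 × 479.649461 = 6027.452895

L=479.649 V=6027.453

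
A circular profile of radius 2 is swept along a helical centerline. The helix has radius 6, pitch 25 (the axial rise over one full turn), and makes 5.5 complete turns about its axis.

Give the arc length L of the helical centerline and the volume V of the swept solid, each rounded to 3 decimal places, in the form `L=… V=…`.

2πR = 2π·6 = 37.699112
per-turn = √(37.699112² + 25²) = √(1421.2230 + 625) = √2046.2230 = 45.235197
L = 5.5 × 45.235197 = 248.793583
V = π·2² × L = 12.566371 × 248.793583 = 3126.432366

L=248.794 V=3126.432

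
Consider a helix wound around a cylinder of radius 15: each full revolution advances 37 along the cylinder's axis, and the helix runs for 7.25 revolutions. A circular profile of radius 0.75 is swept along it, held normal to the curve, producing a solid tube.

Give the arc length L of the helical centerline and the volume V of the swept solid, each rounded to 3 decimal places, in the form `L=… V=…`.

L=734.065 V=1297.201

2πR = 2π·15 = 94.247780
per-turn = √(94.247780² + 37²) = √(8882.6440 + 1369) = √10251.6440 = 101.250402
L = 7.25 × 101.250402 = 734.065416
V = π·0.75² × L = 1.767146 × 734.065416 = 1297.200667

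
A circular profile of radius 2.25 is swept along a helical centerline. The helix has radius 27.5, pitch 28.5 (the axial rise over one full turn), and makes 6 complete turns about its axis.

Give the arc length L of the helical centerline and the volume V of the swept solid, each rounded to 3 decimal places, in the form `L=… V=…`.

L=1050.734 V=16711.194

2πR = 2π·27.5 = 172.787596
per-turn = √(172.787596² + 28.5²) = √(29855.5533 + 812.25) = √30667.8033 = 175.122252
L = 6 × 175.122252 = 1050.733515
V = π·2.25² × L = 15.904313 × 1050.733515 = 16711.194499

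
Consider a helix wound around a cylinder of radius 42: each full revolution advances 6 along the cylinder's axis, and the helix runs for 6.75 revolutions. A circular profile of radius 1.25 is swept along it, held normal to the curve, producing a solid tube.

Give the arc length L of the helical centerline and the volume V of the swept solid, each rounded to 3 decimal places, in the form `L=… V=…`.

L=1781.743 V=8746.112

2πR = 2π·42 = 263.893783
per-turn = √(263.893783² + 6²) = √(69639.9287 + 36) = √69675.9287 = 263.961983
L = 6.75 × 263.961983 = 1781.743388
V = π·1.25² × L = 4.908739 × 1781.743388 = 8746.112402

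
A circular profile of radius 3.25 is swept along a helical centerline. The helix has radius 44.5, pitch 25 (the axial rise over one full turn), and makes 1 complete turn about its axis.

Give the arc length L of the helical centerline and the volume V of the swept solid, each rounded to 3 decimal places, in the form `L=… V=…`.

2πR = 2π·44.5 = 279.601746
per-turn = √(279.601746² + 25²) = √(78177.1365 + 625) = √78802.1365 = 280.717182
L = 1 × 280.717182 = 280.717182
V = π·3.25² × L = 33.183072 × 280.717182 = 9315.058587

L=280.717 V=9315.059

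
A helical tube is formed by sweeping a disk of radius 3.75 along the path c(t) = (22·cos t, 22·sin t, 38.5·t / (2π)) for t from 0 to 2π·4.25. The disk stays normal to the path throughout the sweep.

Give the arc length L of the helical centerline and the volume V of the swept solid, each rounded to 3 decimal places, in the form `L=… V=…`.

L=609.839 V=26941.852

2πR = 2π·22 = 138.230077
per-turn = √(138.230077² + 38.5²) = √(19107.5541 + 1482.25) = √20589.8041 = 143.491478
L = 4.25 × 143.491478 = 609.838779
V = π·3.75² × L = 44.178647 × 609.838779 = 26941.851976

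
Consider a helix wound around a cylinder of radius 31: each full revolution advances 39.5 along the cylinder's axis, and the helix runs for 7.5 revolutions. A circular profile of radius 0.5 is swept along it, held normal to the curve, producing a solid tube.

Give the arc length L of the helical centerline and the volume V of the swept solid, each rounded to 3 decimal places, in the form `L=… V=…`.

L=1490.577 V=1170.696

2πR = 2π·31 = 194.778745
per-turn = √(194.778745² + 39.5²) = √(37938.7593 + 1560.25) = √39499.0093 = 198.743577
L = 7.5 × 198.743577 = 1490.576826
V = π·0.5² × L = 0.785398 × 1490.576826 = 1170.696302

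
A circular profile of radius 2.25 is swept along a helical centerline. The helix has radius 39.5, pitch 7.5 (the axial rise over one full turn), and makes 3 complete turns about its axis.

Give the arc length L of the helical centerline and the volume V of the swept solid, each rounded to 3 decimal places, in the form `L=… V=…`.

L=744.897 V=11847.080

2πR = 2π·39.5 = 248.185820
per-turn = √(248.185820² + 7.5²) = √(61596.2011 + 56.25) = √61652.4511 = 248.299116
L = 3 × 248.299116 = 744.897348
V = π·2.25² × L = 15.904313 × 744.897348 = 11847.080439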